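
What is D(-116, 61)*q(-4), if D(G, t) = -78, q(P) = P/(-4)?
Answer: -78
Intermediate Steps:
q(P) = -P/4 (q(P) = P*(-1/4) = -P/4)
D(-116, 61)*q(-4) = -(-39)*(-4)/2 = -78*1 = -78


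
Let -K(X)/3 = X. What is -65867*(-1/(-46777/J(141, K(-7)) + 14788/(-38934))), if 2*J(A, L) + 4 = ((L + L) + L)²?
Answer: -5084053404885/1850532928 ≈ -2747.3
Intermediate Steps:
K(X) = -3*X
J(A, L) = -2 + 9*L²/2 (J(A, L) = -2 + ((L + L) + L)²/2 = -2 + (2*L + L)²/2 = -2 + (3*L)²/2 = -2 + (9*L²)/2 = -2 + 9*L²/2)
-65867*(-1/(-46777/J(141, K(-7)) + 14788/(-38934))) = -65867*(-1/(-46777/(-2 + 9*(-3*(-7))²/2) + 14788/(-38934))) = -65867*(-1/(-46777/(-2 + (9/2)*21²) + 14788*(-1/38934))) = -65867*(-1/(-46777/(-2 + (9/2)*441) - 7394/19467)) = -65867*(-1/(-46777/(-2 + 3969/2) - 7394/19467)) = -65867*(-1/(-46777/3965/2 - 7394/19467)) = -65867*(-1/(-46777*2/3965 - 7394/19467)) = -65867*(-1/(-93554/3965 - 7394/19467)) = -65867/((-1*(-1850532928/77186655))) = -65867/1850532928/77186655 = -65867*77186655/1850532928 = -5084053404885/1850532928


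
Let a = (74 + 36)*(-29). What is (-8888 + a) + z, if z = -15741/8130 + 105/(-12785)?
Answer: -83707612149/6929470 ≈ -12080.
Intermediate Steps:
a = -3190 (a = 110*(-29) = -3190)
z = -13473489/6929470 (z = -15741*1/8130 + 105*(-1/12785) = -5247/2710 - 21/2557 = -13473489/6929470 ≈ -1.9444)
(-8888 + a) + z = (-8888 - 3190) - 13473489/6929470 = -12078 - 13473489/6929470 = -83707612149/6929470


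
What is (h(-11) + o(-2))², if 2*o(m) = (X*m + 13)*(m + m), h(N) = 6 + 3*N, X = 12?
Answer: 25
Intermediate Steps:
o(m) = m*(13 + 12*m) (o(m) = ((12*m + 13)*(m + m))/2 = ((13 + 12*m)*(2*m))/2 = (2*m*(13 + 12*m))/2 = m*(13 + 12*m))
(h(-11) + o(-2))² = ((6 + 3*(-11)) - 2*(13 + 12*(-2)))² = ((6 - 33) - 2*(13 - 24))² = (-27 - 2*(-11))² = (-27 + 22)² = (-5)² = 25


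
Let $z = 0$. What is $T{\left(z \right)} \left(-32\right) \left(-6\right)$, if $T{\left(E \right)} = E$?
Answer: $0$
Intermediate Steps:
$T{\left(z \right)} \left(-32\right) \left(-6\right) = 0 \left(-32\right) \left(-6\right) = 0 \left(-6\right) = 0$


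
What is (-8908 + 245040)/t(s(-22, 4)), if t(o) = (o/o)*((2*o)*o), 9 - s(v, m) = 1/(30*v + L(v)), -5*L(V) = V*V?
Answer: 1690546439296/1160151721 ≈ 1457.2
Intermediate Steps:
L(V) = -V²/5 (L(V) = -V*V/5 = -V²/5)
s(v, m) = 9 - 1/(30*v - v²/5)
t(o) = 2*o² (t(o) = 1*(2*o²) = 2*o²)
(-8908 + 245040)/t(s(-22, 4)) = (-8908 + 245040)/((2*((5 - 1350*(-22) + 9*(-22)²)/((-22)*(-150 - 22)))²)) = 236132/((2*(-1/22*(5 + 29700 + 9*484)/(-172))²)) = 236132/((2*(-1/22*(-1/172)*(5 + 29700 + 4356))²)) = 236132/((2*(-1/22*(-1/172)*34061)²)) = 236132/((2*(34061/3784)²)) = 236132/((2*(1160151721/14318656))) = 236132/(1160151721/7159328) = 236132*(7159328/1160151721) = 1690546439296/1160151721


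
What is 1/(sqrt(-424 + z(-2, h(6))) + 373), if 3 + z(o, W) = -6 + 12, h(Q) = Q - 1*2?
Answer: 373/139550 - I*sqrt(421)/139550 ≈ 0.0026729 - 0.00014703*I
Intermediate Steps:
h(Q) = -2 + Q (h(Q) = Q - 2 = -2 + Q)
z(o, W) = 3 (z(o, W) = -3 + (-6 + 12) = -3 + 6 = 3)
1/(sqrt(-424 + z(-2, h(6))) + 373) = 1/(sqrt(-424 + 3) + 373) = 1/(sqrt(-421) + 373) = 1/(I*sqrt(421) + 373) = 1/(373 + I*sqrt(421))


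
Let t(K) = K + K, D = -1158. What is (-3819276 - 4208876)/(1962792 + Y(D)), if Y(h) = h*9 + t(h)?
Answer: -4014076/975027 ≈ -4.1169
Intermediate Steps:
t(K) = 2*K
Y(h) = 11*h (Y(h) = h*9 + 2*h = 9*h + 2*h = 11*h)
(-3819276 - 4208876)/(1962792 + Y(D)) = (-3819276 - 4208876)/(1962792 + 11*(-1158)) = -8028152/(1962792 - 12738) = -8028152/1950054 = -8028152*1/1950054 = -4014076/975027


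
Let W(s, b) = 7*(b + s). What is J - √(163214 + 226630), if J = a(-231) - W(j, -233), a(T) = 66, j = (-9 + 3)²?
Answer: 1445 - 42*√221 ≈ 820.63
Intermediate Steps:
j = 36 (j = (-6)² = 36)
W(s, b) = 7*b + 7*s
J = 1445 (J = 66 - (7*(-233) + 7*36) = 66 - (-1631 + 252) = 66 - 1*(-1379) = 66 + 1379 = 1445)
J - √(163214 + 226630) = 1445 - √(163214 + 226630) = 1445 - √389844 = 1445 - 42*√221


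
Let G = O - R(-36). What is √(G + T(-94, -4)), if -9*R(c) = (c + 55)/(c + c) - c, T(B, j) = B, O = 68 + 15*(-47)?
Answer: I*√942230/36 ≈ 26.963*I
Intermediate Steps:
O = -637 (O = 68 - 705 = -637)
R(c) = c/9 - (55 + c)/(18*c) (R(c) = -((c + 55)/(c + c) - c)/9 = -((55 + c)/((2*c)) - c)/9 = -((55 + c)*(1/(2*c)) - c)/9 = -((55 + c)/(2*c) - c)/9 = -(-c + (55 + c)/(2*c))/9 = c/9 - (55 + c)/(18*c))
G = -410203/648 (G = -637 - (-55 - 36*(-1 + 2*(-36)))/(18*(-36)) = -637 - (-1)*(-55 - 36*(-1 - 72))/(18*36) = -637 - (-1)*(-55 - 36*(-73))/(18*36) = -637 - (-1)*(-55 + 2628)/(18*36) = -637 - (-1)*2573/(18*36) = -637 - 1*(-2573/648) = -637 + 2573/648 = -410203/648 ≈ -633.03)
√(G + T(-94, -4)) = √(-410203/648 - 94) = √(-471115/648) = I*√942230/36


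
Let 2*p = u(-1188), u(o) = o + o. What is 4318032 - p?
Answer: 4319220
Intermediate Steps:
u(o) = 2*o
p = -1188 (p = (2*(-1188))/2 = (½)*(-2376) = -1188)
4318032 - p = 4318032 - 1*(-1188) = 4318032 + 1188 = 4319220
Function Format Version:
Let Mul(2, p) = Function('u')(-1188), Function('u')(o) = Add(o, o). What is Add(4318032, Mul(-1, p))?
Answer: 4319220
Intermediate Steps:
Function('u')(o) = Mul(2, o)
p = -1188 (p = Mul(Rational(1, 2), Mul(2, -1188)) = Mul(Rational(1, 2), -2376) = -1188)
Add(4318032, Mul(-1, p)) = Add(4318032, Mul(-1, -1188)) = Add(4318032, 1188) = 4319220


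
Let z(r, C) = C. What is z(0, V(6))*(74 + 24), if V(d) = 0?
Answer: 0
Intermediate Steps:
z(0, V(6))*(74 + 24) = 0*(74 + 24) = 0*98 = 0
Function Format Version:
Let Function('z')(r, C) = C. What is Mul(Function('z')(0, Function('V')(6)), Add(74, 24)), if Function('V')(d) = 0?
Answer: 0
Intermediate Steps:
Mul(Function('z')(0, Function('V')(6)), Add(74, 24)) = Mul(0, Add(74, 24)) = Mul(0, 98) = 0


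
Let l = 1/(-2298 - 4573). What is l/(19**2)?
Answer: -1/2480431 ≈ -4.0316e-7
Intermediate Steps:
l = -1/6871 (l = 1/(-6871) = -1/6871 ≈ -0.00014554)
l/(19**2) = -1/(6871*(19**2)) = -1/6871/361 = -1/6871*1/361 = -1/2480431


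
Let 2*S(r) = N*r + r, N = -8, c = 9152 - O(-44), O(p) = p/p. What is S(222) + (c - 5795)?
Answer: 2579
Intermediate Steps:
O(p) = 1
c = 9151 (c = 9152 - 1*1 = 9152 - 1 = 9151)
S(r) = -7*r/2 (S(r) = (-8*r + r)/2 = (-7*r)/2 = -7*r/2)
S(222) + (c - 5795) = -7/2*222 + (9151 - 5795) = -777 + 3356 = 2579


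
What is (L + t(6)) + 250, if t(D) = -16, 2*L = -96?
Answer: 186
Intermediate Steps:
L = -48 (L = (½)*(-96) = -48)
(L + t(6)) + 250 = (-48 - 16) + 250 = -64 + 250 = 186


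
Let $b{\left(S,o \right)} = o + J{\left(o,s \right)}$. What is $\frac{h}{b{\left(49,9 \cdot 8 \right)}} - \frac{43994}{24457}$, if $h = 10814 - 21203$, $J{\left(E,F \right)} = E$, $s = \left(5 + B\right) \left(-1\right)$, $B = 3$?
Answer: $- \frac{86806303}{1173936} \approx -73.945$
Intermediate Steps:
$s = -8$ ($s = \left(5 + 3\right) \left(-1\right) = 8 \left(-1\right) = -8$)
$h = -10389$
$b{\left(S,o \right)} = 2 o$ ($b{\left(S,o \right)} = o + o = 2 o$)
$\frac{h}{b{\left(49,9 \cdot 8 \right)}} - \frac{43994}{24457} = - \frac{10389}{2 \cdot 9 \cdot 8} - \frac{43994}{24457} = - \frac{10389}{2 \cdot 72} - \frac{43994}{24457} = - \frac{10389}{144} - \frac{43994}{24457} = \left(-10389\right) \frac{1}{144} - \frac{43994}{24457} = - \frac{3463}{48} - \frac{43994}{24457} = - \frac{86806303}{1173936}$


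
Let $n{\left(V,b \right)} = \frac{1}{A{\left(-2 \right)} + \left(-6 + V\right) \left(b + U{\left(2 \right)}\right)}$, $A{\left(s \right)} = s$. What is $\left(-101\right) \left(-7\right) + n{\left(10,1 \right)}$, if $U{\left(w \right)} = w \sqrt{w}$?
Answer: $\frac{43833}{62} + \frac{2 \sqrt{2}}{31} \approx 707.08$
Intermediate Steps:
$U{\left(w \right)} = w^{\frac{3}{2}}$
$n{\left(V,b \right)} = \frac{1}{-2 + \left(-6 + V\right) \left(b + 2 \sqrt{2}\right)}$ ($n{\left(V,b \right)} = \frac{1}{-2 + \left(-6 + V\right) \left(b + 2^{\frac{3}{2}}\right)} = \frac{1}{-2 + \left(-6 + V\right) \left(b + 2 \sqrt{2}\right)}$)
$\left(-101\right) \left(-7\right) + n{\left(10,1 \right)} = \left(-101\right) \left(-7\right) + \frac{1}{-2 - 12 \sqrt{2} - 6 + 10 \cdot 1 + 2 \cdot 10 \sqrt{2}} = 707 + \frac{1}{-2 - 12 \sqrt{2} - 6 + 10 + 20 \sqrt{2}} = 707 + \frac{1}{2 + 8 \sqrt{2}}$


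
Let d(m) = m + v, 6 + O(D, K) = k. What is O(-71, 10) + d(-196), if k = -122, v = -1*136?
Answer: -460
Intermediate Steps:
v = -136
O(D, K) = -128 (O(D, K) = -6 - 122 = -128)
d(m) = -136 + m (d(m) = m - 136 = -136 + m)
O(-71, 10) + d(-196) = -128 + (-136 - 196) = -128 - 332 = -460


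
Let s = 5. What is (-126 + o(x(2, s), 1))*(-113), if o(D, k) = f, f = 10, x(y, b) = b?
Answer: 13108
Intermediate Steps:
o(D, k) = 10
(-126 + o(x(2, s), 1))*(-113) = (-126 + 10)*(-113) = -116*(-113) = 13108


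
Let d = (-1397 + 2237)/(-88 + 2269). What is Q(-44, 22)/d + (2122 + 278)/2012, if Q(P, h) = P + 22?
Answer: -3938491/70420 ≈ -55.929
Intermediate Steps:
d = 280/727 (d = 840/2181 = 840*(1/2181) = 280/727 ≈ 0.38514)
Q(P, h) = 22 + P
Q(-44, 22)/d + (2122 + 278)/2012 = (22 - 44)/(280/727) + (2122 + 278)/2012 = -22*727/280 + 2400*(1/2012) = -7997/140 + 600/503 = -3938491/70420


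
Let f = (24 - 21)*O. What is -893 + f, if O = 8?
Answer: -869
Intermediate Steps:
f = 24 (f = (24 - 21)*8 = 3*8 = 24)
-893 + f = -893 + 24 = -869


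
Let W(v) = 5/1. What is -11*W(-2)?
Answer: -55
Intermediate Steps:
W(v) = 5 (W(v) = 5*1 = 5)
-11*W(-2) = -11*5 = -55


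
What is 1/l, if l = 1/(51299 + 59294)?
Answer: 110593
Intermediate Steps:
l = 1/110593 ≈ 9.0422e-6
1/l = 1/(1/110593) = 110593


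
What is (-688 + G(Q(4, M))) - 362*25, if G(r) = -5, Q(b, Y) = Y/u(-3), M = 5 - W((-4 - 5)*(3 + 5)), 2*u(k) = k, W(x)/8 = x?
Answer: -9743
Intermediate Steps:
W(x) = 8*x
u(k) = k/2
M = 581 (M = 5 - 8*(-4 - 5)*(3 + 5) = 5 - 8*(-9*8) = 5 - 8*(-72) = 5 - 1*(-576) = 5 + 576 = 581)
Q(b, Y) = -2*Y/3 (Q(b, Y) = Y/(((½)*(-3))) = Y/(-3/2) = Y*(-⅔) = -2*Y/3)
(-688 + G(Q(4, M))) - 362*25 = (-688 - 5) - 362*25 = -693 - 9050 = -9743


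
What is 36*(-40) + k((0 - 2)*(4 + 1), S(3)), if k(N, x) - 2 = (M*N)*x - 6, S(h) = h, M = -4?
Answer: -1324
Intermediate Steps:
k(N, x) = -4 - 4*N*x (k(N, x) = 2 + ((-4*N)*x - 6) = 2 + (-4*N*x - 6) = 2 + (-6 - 4*N*x) = -4 - 4*N*x)
36*(-40) + k((0 - 2)*(4 + 1), S(3)) = 36*(-40) + (-4 - 4*(0 - 2)*(4 + 1)*3) = -1440 + (-4 - 4*(-2*5)*3) = -1440 + (-4 - 4*(-10)*3) = -1440 + (-4 + 120) = -1440 + 116 = -1324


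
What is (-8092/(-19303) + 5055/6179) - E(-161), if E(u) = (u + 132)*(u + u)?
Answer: -1113625909973/119273237 ≈ -9336.8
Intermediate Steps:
E(u) = 2*u*(132 + u) (E(u) = (132 + u)*(2*u) = 2*u*(132 + u))
(-8092/(-19303) + 5055/6179) - E(-161) = (-8092/(-19303) + 5055/6179) - 2*(-161)*(132 - 161) = (-8092*(-1/19303) + 5055*(1/6179)) - 2*(-161)*(-29) = (8092/19303 + 5055/6179) - 1*9338 = 147577133/119273237 - 9338 = -1113625909973/119273237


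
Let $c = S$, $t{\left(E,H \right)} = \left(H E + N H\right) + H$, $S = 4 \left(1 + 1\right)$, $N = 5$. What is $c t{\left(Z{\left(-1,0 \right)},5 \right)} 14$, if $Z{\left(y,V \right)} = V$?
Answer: $3360$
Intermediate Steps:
$S = 8$ ($S = 4 \cdot 2 = 8$)
$t{\left(E,H \right)} = 6 H + E H$ ($t{\left(E,H \right)} = \left(H E + 5 H\right) + H = \left(E H + 5 H\right) + H = \left(5 H + E H\right) + H = 6 H + E H$)
$c = 8$
$c t{\left(Z{\left(-1,0 \right)},5 \right)} 14 = 8 \cdot 5 \left(6 + 0\right) 14 = 8 \cdot 5 \cdot 6 \cdot 14 = 8 \cdot 30 \cdot 14 = 240 \cdot 14 = 3360$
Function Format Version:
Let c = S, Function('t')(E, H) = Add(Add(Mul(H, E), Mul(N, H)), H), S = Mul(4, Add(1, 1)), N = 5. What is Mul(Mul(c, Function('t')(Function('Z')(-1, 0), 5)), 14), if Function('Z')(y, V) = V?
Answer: 3360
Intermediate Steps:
S = 8 (S = Mul(4, 2) = 8)
Function('t')(E, H) = Add(Mul(6, H), Mul(E, H)) (Function('t')(E, H) = Add(Add(Mul(H, E), Mul(5, H)), H) = Add(Add(Mul(E, H), Mul(5, H)), H) = Add(Add(Mul(5, H), Mul(E, H)), H) = Add(Mul(6, H), Mul(E, H)))
c = 8
Mul(Mul(c, Function('t')(Function('Z')(-1, 0), 5)), 14) = Mul(Mul(8, Mul(5, Add(6, 0))), 14) = Mul(Mul(8, Mul(5, 6)), 14) = Mul(Mul(8, 30), 14) = Mul(240, 14) = 3360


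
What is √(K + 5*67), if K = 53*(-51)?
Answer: 8*I*√37 ≈ 48.662*I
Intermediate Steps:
K = -2703
√(K + 5*67) = √(-2703 + 5*67) = √(-2703 + 335) = √(-2368) = 8*I*√37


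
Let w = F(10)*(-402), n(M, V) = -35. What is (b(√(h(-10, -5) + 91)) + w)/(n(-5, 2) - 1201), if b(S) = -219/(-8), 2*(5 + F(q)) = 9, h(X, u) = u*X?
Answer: -609/3296 ≈ -0.18477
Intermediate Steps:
h(X, u) = X*u
F(q) = -½ (F(q) = -5 + (½)*9 = -5 + 9/2 = -½)
b(S) = 219/8 (b(S) = -219*(-⅛) = 219/8)
w = 201 (w = -½*(-402) = 201)
(b(√(h(-10, -5) + 91)) + w)/(n(-5, 2) - 1201) = (219/8 + 201)/(-35 - 1201) = (1827/8)/(-1236) = (1827/8)*(-1/1236) = -609/3296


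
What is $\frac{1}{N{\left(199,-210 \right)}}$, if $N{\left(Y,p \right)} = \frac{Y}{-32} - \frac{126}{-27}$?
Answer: $- \frac{96}{149} \approx -0.6443$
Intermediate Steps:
$N{\left(Y,p \right)} = \frac{14}{3} - \frac{Y}{32}$ ($N{\left(Y,p \right)} = Y \left(- \frac{1}{32}\right) - - \frac{14}{3} = - \frac{Y}{32} + \frac{14}{3} = \frac{14}{3} - \frac{Y}{32}$)
$\frac{1}{N{\left(199,-210 \right)}} = \frac{1}{\frac{14}{3} - \frac{199}{32}} = \frac{1}{- \frac{149}{96}} = - \frac{96}{149}$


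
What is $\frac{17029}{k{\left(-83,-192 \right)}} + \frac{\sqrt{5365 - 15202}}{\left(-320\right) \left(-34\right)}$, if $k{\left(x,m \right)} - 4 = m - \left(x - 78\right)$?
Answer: $- \frac{17029}{27} + \frac{3 i \sqrt{1093}}{10880} \approx -630.7 + 0.009116 i$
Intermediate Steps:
$k{\left(x,m \right)} = 82 + m - x$ ($k{\left(x,m \right)} = 4 - \left(-78 + x - m\right) = 4 + \left(78 + m - x\right) = 82 + m - x$)
$\frac{17029}{k{\left(-83,-192 \right)}} + \frac{\sqrt{5365 - 15202}}{\left(-320\right) \left(-34\right)} = \frac{17029}{82 - 192 - -83} + \frac{\sqrt{5365 - 15202}}{\left(-320\right) \left(-34\right)} = \frac{17029}{82 - 192 + 83} + \frac{\sqrt{-9837}}{10880} = \frac{17029}{-27} + 3 i \sqrt{1093} \cdot \frac{1}{10880} = 17029 \left(- \frac{1}{27}\right) + \frac{3 i \sqrt{1093}}{10880} = - \frac{17029}{27} + \frac{3 i \sqrt{1093}}{10880}$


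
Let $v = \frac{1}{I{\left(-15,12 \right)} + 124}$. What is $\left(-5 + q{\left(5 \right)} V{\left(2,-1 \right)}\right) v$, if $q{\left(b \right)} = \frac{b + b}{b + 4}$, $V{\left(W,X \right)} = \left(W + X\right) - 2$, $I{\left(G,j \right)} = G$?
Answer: $- \frac{55}{981} \approx -0.056065$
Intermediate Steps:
$V{\left(W,X \right)} = -2 + W + X$
$q{\left(b \right)} = \frac{2 b}{4 + b}$
$v = \frac{1}{109}$ ($v = \frac{1}{-15 + 124} = \frac{1}{109} \approx 0.0091743$)
$\left(-5 + q{\left(5 \right)} V{\left(2,-1 \right)}\right) v = \left(-5 + 2 \cdot 5 \frac{1}{4 + 5} \left(-2 + 2 - 1\right)\right) \frac{1}{109} = \left(-5 + 2 \cdot 5 \cdot \frac{1}{9} \left(-1\right)\right) \frac{1}{109} = \left(-5 + \frac{10}{9} \left(-1\right)\right) \frac{1}{109} = \left(-5 - \frac{10}{9}\right) \frac{1}{109} = \left(- \frac{55}{9}\right) \frac{1}{109} = - \frac{55}{981}$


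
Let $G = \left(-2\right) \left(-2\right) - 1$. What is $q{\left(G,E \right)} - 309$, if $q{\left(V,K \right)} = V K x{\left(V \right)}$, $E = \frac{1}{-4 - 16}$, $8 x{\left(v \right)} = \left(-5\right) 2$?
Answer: $- \frac{4941}{16} \approx -308.81$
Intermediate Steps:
$x{\left(v \right)} = - \frac{5}{4}$ ($x{\left(v \right)} = \frac{\left(-5\right) 2}{8} = \frac{1}{8} \left(-10\right) = - \frac{5}{4}$)
$E = - \frac{1}{20}$ ($E = \frac{1}{-20} = - \frac{1}{20} \approx -0.05$)
$G = 3$ ($G = 4 - 1 = 3$)
$q{\left(V,K \right)} = - \frac{5 K V}{4}$ ($q{\left(V,K \right)} = V K \left(- \frac{5}{4}\right) = K V \left(- \frac{5}{4}\right) = - \frac{5 K V}{4}$)
$q{\left(G,E \right)} - 309 = \left(- \frac{5}{4}\right) \left(- \frac{1}{20}\right) 3 - 309 = \frac{3}{16} - 309 = - \frac{4941}{16}$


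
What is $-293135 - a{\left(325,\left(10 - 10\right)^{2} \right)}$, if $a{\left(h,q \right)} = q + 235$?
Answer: $-293370$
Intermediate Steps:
$a{\left(h,q \right)} = 235 + q$
$-293135 - a{\left(325,\left(10 - 10\right)^{2} \right)} = -293135 - \left(235 + \left(10 - 10\right)^{2}\right) = -293135 - \left(235 + 0^{2}\right) = -293135 - \left(235 + 0\right) = -293135 - 235 = -293370$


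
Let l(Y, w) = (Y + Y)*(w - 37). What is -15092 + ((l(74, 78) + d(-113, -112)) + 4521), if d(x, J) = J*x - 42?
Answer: 8111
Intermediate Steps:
l(Y, w) = 2*Y*(-37 + w) (l(Y, w) = (2*Y)*(-37 + w) = 2*Y*(-37 + w))
d(x, J) = -42 + J*x
-15092 + ((l(74, 78) + d(-113, -112)) + 4521) = -15092 + ((2*74*(-37 + 78) + (-42 - 112*(-113))) + 4521) = -15092 + ((2*74*41 + (-42 + 12656)) + 4521) = -15092 + ((6068 + 12614) + 4521) = -15092 + (18682 + 4521) = -15092 + 23203 = 8111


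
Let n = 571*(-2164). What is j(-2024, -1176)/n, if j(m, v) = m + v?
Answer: 800/308911 ≈ 0.0025897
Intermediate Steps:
n = -1235644
j(-2024, -1176)/n = (-2024 - 1176)/(-1235644) = -3200*(-1/1235644) = 800/308911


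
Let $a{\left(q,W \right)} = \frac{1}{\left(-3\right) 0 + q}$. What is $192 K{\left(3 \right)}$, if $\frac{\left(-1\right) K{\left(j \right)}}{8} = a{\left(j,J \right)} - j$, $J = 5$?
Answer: $4096$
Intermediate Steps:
$a{\left(q,W \right)} = \frac{1}{q}$ ($a{\left(q,W \right)} = \frac{1}{0 + q} = \frac{1}{q}$)
$K{\left(j \right)} = - \frac{8}{j} + 8 j$ ($K{\left(j \right)} = - 8 \left(\frac{1}{j} - j\right) = - \frac{8}{j} + 8 j$)
$192 K{\left(3 \right)} = 192 \left(- \frac{8}{3} + 8 \cdot 3\right) = 192 \left(\left(-8\right) \frac{1}{3} + 24\right) = 192 \left(- \frac{8}{3} + 24\right) = 192 \cdot \frac{64}{3} = 4096$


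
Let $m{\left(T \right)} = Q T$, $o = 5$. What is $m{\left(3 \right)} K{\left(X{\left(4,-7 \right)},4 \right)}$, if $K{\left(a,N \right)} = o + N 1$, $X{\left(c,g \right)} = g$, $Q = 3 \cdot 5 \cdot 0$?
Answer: $0$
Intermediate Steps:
$Q = 0$ ($Q = 15 \cdot 0 = 0$)
$m{\left(T \right)} = 0$ ($m{\left(T \right)} = 0 T = 0$)
$K{\left(a,N \right)} = 5 + N$ ($K{\left(a,N \right)} = 5 + N 1 = 5 + N$)
$m{\left(3 \right)} K{\left(X{\left(4,-7 \right)},4 \right)} = 0 \left(5 + 4\right) = 0 \cdot 9 = 0$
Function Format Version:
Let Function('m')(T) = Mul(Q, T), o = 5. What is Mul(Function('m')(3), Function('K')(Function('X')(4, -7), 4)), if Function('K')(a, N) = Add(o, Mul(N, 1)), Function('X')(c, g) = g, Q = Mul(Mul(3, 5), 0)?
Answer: 0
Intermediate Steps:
Q = 0 (Q = Mul(15, 0) = 0)
Function('m')(T) = 0 (Function('m')(T) = Mul(0, T) = 0)
Function('K')(a, N) = Add(5, N) (Function('K')(a, N) = Add(5, Mul(N, 1)) = Add(5, N))
Mul(Function('m')(3), Function('K')(Function('X')(4, -7), 4)) = Mul(0, Add(5, 4)) = Mul(0, 9) = 0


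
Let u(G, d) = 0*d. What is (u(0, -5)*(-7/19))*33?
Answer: 0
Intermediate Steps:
u(G, d) = 0
(u(0, -5)*(-7/19))*33 = (0*(-7/19))*33 = 0*33 = 0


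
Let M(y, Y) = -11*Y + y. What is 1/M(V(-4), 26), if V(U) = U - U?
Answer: -1/286 ≈ -0.0034965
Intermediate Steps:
V(U) = 0
M(y, Y) = y - 11*Y
1/M(V(-4), 26) = 1/(0 - 11*26) = 1/(0 - 286) = 1/(-286) = -1/286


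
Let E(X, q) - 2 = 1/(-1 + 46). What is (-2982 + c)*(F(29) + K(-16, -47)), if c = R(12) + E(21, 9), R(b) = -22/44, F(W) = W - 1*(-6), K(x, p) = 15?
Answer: -1341215/9 ≈ -1.4902e+5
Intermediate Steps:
F(W) = 6 + W (F(W) = W + 6 = 6 + W)
R(b) = -½ (R(b) = -22*1/44 = -½)
E(X, q) = 91/45 (E(X, q) = 2 + 1/(-1 + 46) = 2 + 1/45 = 91/45)
c = 137/90 (c = -½ + 91/45 = 137/90 ≈ 1.5222)
(-2982 + c)*(F(29) + K(-16, -47)) = (-2982 + 137/90)*((6 + 29) + 15) = -268243*(35 + 15)/90 = -268243/90*50 = -1341215/9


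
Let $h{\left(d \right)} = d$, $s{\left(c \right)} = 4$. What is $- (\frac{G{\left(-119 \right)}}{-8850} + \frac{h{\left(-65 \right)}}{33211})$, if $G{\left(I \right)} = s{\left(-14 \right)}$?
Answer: $\frac{354047}{146958675} \approx 0.0024092$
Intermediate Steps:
$G{\left(I \right)} = 4$
$- (\frac{G{\left(-119 \right)}}{-8850} + \frac{h{\left(-65 \right)}}{33211}) = - (\frac{4}{-8850} - \frac{65}{33211}) = - (4 \left(- \frac{1}{8850}\right) - \frac{65}{33211}) = - (- \frac{2}{4425} - \frac{65}{33211}) = \left(-1\right) \left(- \frac{354047}{146958675}\right) = \frac{354047}{146958675}$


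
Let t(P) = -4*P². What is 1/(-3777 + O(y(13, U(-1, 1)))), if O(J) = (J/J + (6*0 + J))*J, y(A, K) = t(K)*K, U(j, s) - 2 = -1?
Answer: -1/3765 ≈ -0.00026560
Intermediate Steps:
U(j, s) = 1 (U(j, s) = 2 - 1 = 1)
y(A, K) = -4*K³ (y(A, K) = (-4*K²)*K = -4*K³)
O(J) = J*(1 + J) (O(J) = (1 + (0 + J))*J = (1 + J)*J = J*(1 + J))
1/(-3777 + O(y(13, U(-1, 1)))) = 1/(-3777 + (-4*1³)*(1 - 4*1³)) = 1/(-3777 + (-4*1)*(1 - 4*1)) = 1/(-3777 - 4*(1 - 4)) = 1/(-3777 - 4*(-3)) = 1/(-3777 + 12) = 1/(-3765) = -1/3765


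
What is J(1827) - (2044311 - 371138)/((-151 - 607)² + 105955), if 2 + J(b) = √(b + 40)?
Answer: -3034211/680519 + √1867 ≈ 38.750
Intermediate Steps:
J(b) = -2 + √(40 + b) (J(b) = -2 + √(b + 40) = -2 + √(40 + b))
J(1827) - (2044311 - 371138)/((-151 - 607)² + 105955) = (-2 + √(40 + 1827)) - (2044311 - 371138)/((-151 - 607)² + 105955) = (-2 + √1867) - 1673173/((-758)² + 105955) = (-2 + √1867) - 1673173/(574564 + 105955) = (-2 + √1867) - 1673173/680519 = -3034211/680519 + √1867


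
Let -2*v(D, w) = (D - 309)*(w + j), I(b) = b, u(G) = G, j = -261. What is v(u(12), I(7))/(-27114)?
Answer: 12573/9038 ≈ 1.3911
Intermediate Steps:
v(D, w) = -(-309 + D)*(-261 + w)/2 (v(D, w) = -(D - 309)*(w - 261)/2 = -(-309 + D)*(-261 + w)/2)
v(u(12), I(7))/(-27114) = (-80649/2 + (261/2)*12 + (309/2)*7 - 1/2*12*7)/(-27114) = (-80649/2 + 1566 + 2163/2 - 42)*(-1/27114) = -37719*(-1/27114) = 12573/9038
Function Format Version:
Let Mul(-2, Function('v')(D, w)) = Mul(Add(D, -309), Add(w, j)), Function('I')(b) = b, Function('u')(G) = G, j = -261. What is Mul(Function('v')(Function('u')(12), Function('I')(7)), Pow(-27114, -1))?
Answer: Rational(12573, 9038) ≈ 1.3911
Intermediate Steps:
Function('v')(D, w) = Mul(Rational(-1, 2), Add(-309, D), Add(-261, w)) (Function('v')(D, w) = Mul(Rational(-1, 2), Mul(Add(D, -309), Add(w, -261))) = Mul(Rational(-1, 2), Mul(Add(-309, D), Add(-261, w))) = Mul(Rational(-1, 2), Add(-309, D), Add(-261, w)))
Mul(Function('v')(Function('u')(12), Function('I')(7)), Pow(-27114, -1)) = Mul(Add(Rational(-80649, 2), Mul(Rational(261, 2), 12), Mul(Rational(309, 2), 7), Mul(Rational(-1, 2), 12, 7)), Pow(-27114, -1)) = Mul(Add(Rational(-80649, 2), 1566, Rational(2163, 2), -42), Rational(-1, 27114)) = Mul(-37719, Rational(-1, 27114)) = Rational(12573, 9038)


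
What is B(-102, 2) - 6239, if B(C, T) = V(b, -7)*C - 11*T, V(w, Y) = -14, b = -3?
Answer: -4833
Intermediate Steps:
B(C, T) = -14*C - 11*T
B(-102, 2) - 6239 = (-14*(-102) - 11*2) - 6239 = (1428 - 22) - 6239 = 1406 - 6239 = -4833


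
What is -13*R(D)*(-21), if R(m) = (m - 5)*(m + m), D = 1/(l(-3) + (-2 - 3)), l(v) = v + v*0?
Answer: 11193/32 ≈ 349.78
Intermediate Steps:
l(v) = v (l(v) = v + 0 = v)
D = -⅛ (D = 1/(-3 + (-2 - 3)) = 1/(-3 - 5) = 1/(-8) = -⅛ ≈ -0.12500)
R(m) = 2*m*(-5 + m) (R(m) = (-5 + m)*(2*m) = 2*m*(-5 + m))
-13*R(D)*(-21) = -26*(-1)*(-5 - ⅛)/8*(-21) = -26*(-1)*(-41)/(8*8)*(-21) = -13*41/32*(-21) = -533/32*(-21) = 11193/32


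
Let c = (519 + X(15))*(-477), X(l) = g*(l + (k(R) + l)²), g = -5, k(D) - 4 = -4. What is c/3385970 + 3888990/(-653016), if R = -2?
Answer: -154236663237/26322530780 ≈ -5.8595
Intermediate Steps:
k(D) = 0 (k(D) = 4 - 4 = 0)
X(l) = -5*l - 5*l² (X(l) = -5*(l + (0 + l)²) = -5*(l + l²) = -5*l - 5*l²)
c = 324837 (c = (519 + 5*15*(-1 - 1*15))*(-477) = (519 + 5*15*(-1 - 15))*(-477) = (519 + 5*15*(-16))*(-477) = (519 - 1200)*(-477) = -681*(-477) = 324837)
c/3385970 + 3888990/(-653016) = 324837/3385970 + 3888990/(-653016) = 324837*(1/3385970) + 3888990*(-1/653016) = 324837/3385970 - 92595/15548 = -154236663237/26322530780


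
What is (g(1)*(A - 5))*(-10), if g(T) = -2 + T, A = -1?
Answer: -60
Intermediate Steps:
(g(1)*(A - 5))*(-10) = ((-2 + 1)*(-1 - 5))*(-10) = -1*(-6)*(-10) = 6*(-10) = -60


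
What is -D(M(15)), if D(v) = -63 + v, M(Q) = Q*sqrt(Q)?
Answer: 63 - 15*sqrt(15) ≈ 4.9053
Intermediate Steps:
M(Q) = Q**(3/2)
-D(M(15)) = -(-63 + 15**(3/2)) = -(-63 + 15*sqrt(15)) = 63 - 15*sqrt(15)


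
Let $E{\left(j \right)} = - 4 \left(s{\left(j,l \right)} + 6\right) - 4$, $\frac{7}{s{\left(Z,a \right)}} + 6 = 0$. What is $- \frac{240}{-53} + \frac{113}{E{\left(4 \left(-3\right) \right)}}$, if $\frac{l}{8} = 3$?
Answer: $- \frac{1167}{3710} \approx -0.31456$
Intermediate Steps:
$l = 24$ ($l = 8 \cdot 3 = 24$)
$s{\left(Z,a \right)} = - \frac{7}{6}$ ($s{\left(Z,a \right)} = \frac{7}{-6 + 0} = \frac{7}{-6} = 7 \left(- \frac{1}{6}\right) = - \frac{7}{6}$)
$E{\left(j \right)} = - \frac{70}{3}$ ($E{\left(j \right)} = - 4 \left(- \frac{7}{6} + 6\right) - 4 = \left(-4\right) \frac{29}{6} - 4 = - \frac{58}{3} - 4 = - \frac{70}{3}$)
$- \frac{240}{-53} + \frac{113}{E{\left(4 \left(-3\right) \right)}} = - \frac{240}{-53} + \frac{113}{- \frac{70}{3}} = \left(-240\right) \left(- \frac{1}{53}\right) + 113 \left(- \frac{3}{70}\right) = \frac{240}{53} - \frac{339}{70} = - \frac{1167}{3710}$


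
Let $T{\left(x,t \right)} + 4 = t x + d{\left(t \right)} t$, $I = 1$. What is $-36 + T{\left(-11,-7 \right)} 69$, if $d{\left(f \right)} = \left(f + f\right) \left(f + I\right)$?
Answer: $-35571$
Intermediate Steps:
$d{\left(f \right)} = 2 f \left(1 + f\right)$ ($d{\left(f \right)} = \left(f + f\right) \left(f + 1\right) = 2 f \left(1 + f\right)$)
$T{\left(x,t \right)} = -4 + t x + 2 t^{2} \left(1 + t\right)$ ($T{\left(x,t \right)} = -4 + \left(t x + 2 t \left(1 + t\right) t\right) = -4 + \left(t x + 2 t^{2} \left(1 + t\right)\right) = -4 + t x + 2 t^{2} \left(1 + t\right)$)
$-36 + T{\left(-11,-7 \right)} 69 = -36 + \left(-4 - -77 + 2 \left(-7\right)^{2} \left(1 - 7\right)\right) 69 = -36 + \left(-4 + 77 + 2 \cdot 49 \left(-6\right)\right) 69 = -36 + \left(-4 + 77 - 588\right) 69 = -36 - 35535 = -35571$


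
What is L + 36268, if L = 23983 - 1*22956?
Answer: 37295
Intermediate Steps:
L = 1027 (L = 23983 - 22956 = 1027)
L + 36268 = 1027 + 36268 = 37295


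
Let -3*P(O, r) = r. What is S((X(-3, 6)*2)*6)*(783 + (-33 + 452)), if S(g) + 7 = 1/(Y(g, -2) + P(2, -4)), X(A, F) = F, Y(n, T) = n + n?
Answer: -1832449/218 ≈ -8405.7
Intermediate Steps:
Y(n, T) = 2*n
P(O, r) = -r/3
S(g) = -7 + 1/(4/3 + 2*g) (S(g) = -7 + 1/(2*g - 1/3*(-4)) = -7 + 1/(2*g + 4/3) = -7 + 1/(4/3 + 2*g))
S((X(-3, 6)*2)*6)*(783 + (-33 + 452)) = ((-25 - 42*6*2*6)/(2*(2 + 3*((6*2)*6))))*(783 + (-33 + 452)) = ((-25 - 504*6)/(2*(2 + 3*(12*6))))*(783 + 419) = ((-25 - 42*72)/(2*(2 + 3*72)))*1202 = ((-25 - 3024)/(2*(2 + 216)))*1202 = ((1/2)*(-3049)/218)*1202 = ((1/2)*(1/218)*(-3049))*1202 = -3049/436*1202 = -1832449/218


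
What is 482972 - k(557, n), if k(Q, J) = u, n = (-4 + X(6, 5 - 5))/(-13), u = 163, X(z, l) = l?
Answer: 482809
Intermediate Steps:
n = 4/13 (n = (-4 + (5 - 5))/(-13) = (-4 + 0)*(-1/13) = -4*(-1/13) = 4/13 ≈ 0.30769)
k(Q, J) = 163
482972 - k(557, n) = 482972 - 1*163 = 482972 - 163 = 482809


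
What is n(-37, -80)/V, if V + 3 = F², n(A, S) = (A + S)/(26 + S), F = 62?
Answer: 13/23046 ≈ 0.00056409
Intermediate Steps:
n(A, S) = (A + S)/(26 + S)
V = 3841 (V = -3 + 62² = -3 + 3844 = 3841)
n(-37, -80)/V = ((-37 - 80)/(26 - 80))/3841 = (-117/(-54))*(1/3841) = -1/54*(-117)*(1/3841) = (13/6)*(1/3841) = 13/23046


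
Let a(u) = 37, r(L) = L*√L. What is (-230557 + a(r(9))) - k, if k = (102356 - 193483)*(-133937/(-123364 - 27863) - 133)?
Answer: -1855510327298/151227 ≈ -1.2270e+7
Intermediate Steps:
r(L) = L^(3/2)
k = 1820649479258/151227 (k = -91127*(-133937/(-151227) - 133) = -91127*(-133937*(-1/151227) - 133) = -91127*(133937/151227 - 133) = -91127*(-19979254/151227) = 1820649479258/151227 ≈ 1.2039e+7)
(-230557 + a(r(9))) - k = (-230557 + 37) - 1*1820649479258/151227 = -230520 - 1820649479258/151227 = -1855510327298/151227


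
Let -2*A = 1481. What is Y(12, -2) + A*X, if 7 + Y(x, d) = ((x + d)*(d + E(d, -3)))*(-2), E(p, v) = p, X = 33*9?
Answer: -439711/2 ≈ -2.1986e+5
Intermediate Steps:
A = -1481/2 (A = -½*1481 = -1481/2 ≈ -740.50)
X = 297
Y(x, d) = -7 - 4*d*(d + x) (Y(x, d) = -7 + ((x + d)*(d + d))*(-2) = -7 + ((d + x)*(2*d))*(-2) = -7 + (2*d*(d + x))*(-2) = -7 - 4*d*(d + x))
Y(12, -2) + A*X = (-7 - 4*(-2)² - 4*(-2)*12) - 1481/2*297 = (-7 - 4*4 + 96) - 439857/2 = (-7 - 16 + 96) - 439857/2 = 73 - 439857/2 = -439711/2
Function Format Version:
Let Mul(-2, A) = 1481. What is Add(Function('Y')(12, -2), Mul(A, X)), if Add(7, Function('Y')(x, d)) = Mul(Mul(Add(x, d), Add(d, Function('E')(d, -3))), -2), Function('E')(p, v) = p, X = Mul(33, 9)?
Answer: Rational(-439711, 2) ≈ -2.1986e+5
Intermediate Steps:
A = Rational(-1481, 2) (A = Mul(Rational(-1, 2), 1481) = Rational(-1481, 2) ≈ -740.50)
X = 297
Function('Y')(x, d) = Add(-7, Mul(-4, d, Add(d, x))) (Function('Y')(x, d) = Add(-7, Mul(Mul(Add(x, d), Add(d, d)), -2)) = Add(-7, Mul(Mul(Add(d, x), Mul(2, d)), -2)) = Add(-7, Mul(Mul(2, d, Add(d, x)), -2)) = Add(-7, Mul(-4, d, Add(d, x))))
Add(Function('Y')(12, -2), Mul(A, X)) = Add(Add(-7, Mul(-4, Pow(-2, 2)), Mul(-4, -2, 12)), Mul(Rational(-1481, 2), 297)) = Add(Add(-7, Mul(-4, 4), 96), Rational(-439857, 2)) = Add(Add(-7, -16, 96), Rational(-439857, 2)) = Add(73, Rational(-439857, 2)) = Rational(-439711, 2)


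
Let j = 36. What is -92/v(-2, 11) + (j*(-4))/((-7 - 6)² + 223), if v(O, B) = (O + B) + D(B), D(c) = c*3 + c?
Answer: -5462/2597 ≈ -2.1032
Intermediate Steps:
D(c) = 4*c (D(c) = 3*c + c = 4*c)
v(O, B) = O + 5*B (v(O, B) = (O + B) + 4*B = (B + O) + 4*B = O + 5*B)
-92/v(-2, 11) + (j*(-4))/((-7 - 6)² + 223) = -92/(-2 + 5*11) + (36*(-4))/((-7 - 6)² + 223) = -92/(-2 + 55) - 144/((-13)² + 223) = -92/53 - 144/(169 + 223) = -92*1/53 - 144/392 = -92/53 - 144*1/392 = -92/53 - 18/49 = -5462/2597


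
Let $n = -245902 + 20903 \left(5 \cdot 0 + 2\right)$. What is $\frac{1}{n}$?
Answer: $- \frac{1}{204096} \approx -4.8997 \cdot 10^{-6}$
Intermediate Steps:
$n = -204096$ ($n = -245902 + 20903 \left(0 + 2\right) = -245902 + 20903 \cdot 2 = -245902 + 41806 = -204096$)
$\frac{1}{n} = \frac{1}{-204096} = - \frac{1}{204096}$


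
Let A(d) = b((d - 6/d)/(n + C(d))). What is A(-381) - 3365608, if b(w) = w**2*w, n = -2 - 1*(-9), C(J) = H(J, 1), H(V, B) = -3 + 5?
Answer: -5139040041915481/1493271207 ≈ -3.4415e+6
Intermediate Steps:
H(V, B) = 2
C(J) = 2
n = 7 (n = -2 + 9 = 7)
b(w) = w**3
A(d) = (-2/(3*d) + d/9)**3 (A(d) = ((d - 6/d)/(7 + 2))**3 = ((d - 6/d)/9)**3 = ((d - 6/d)*(1/9))**3 = (-2/(3*d) + d/9)**3)
A(-381) - 3365608 = (1/729)*(-6 + (-381)**2)**3/(-381)**3 - 3365608 = (1/729)*(-1/55306341)*(-6 + 145161)**3 - 3365608 = (1/729)*(-1/55306341)*145155**3 - 3365608 = (1/729)*(-1/55306341)*3058412079598875 - 3365608 = -113274521466625/1493271207 - 3365608 = -5139040041915481/1493271207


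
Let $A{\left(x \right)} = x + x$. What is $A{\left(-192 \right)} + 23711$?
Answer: $23327$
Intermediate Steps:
$A{\left(x \right)} = 2 x$
$A{\left(-192 \right)} + 23711 = 2 \left(-192\right) + 23711 = -384 + 23711 = 23327$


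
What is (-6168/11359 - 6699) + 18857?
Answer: 138096554/11359 ≈ 12157.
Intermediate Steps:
(-6168/11359 - 6699) + 18857 = -76100109/11359 + 18857 = 138096554/11359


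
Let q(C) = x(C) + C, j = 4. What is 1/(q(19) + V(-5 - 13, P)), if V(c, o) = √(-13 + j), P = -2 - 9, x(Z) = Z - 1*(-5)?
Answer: 43/1858 - 3*I/1858 ≈ 0.023143 - 0.0016146*I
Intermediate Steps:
x(Z) = 5 + Z (x(Z) = Z + 5 = 5 + Z)
q(C) = 5 + 2*C (q(C) = (5 + C) + C = 5 + 2*C)
P = -11
V(c, o) = 3*I (V(c, o) = √(-13 + 4) = √(-9) = 3*I)
1/(q(19) + V(-5 - 13, P)) = 1/((5 + 2*19) + 3*I) = 1/((5 + 38) + 3*I) = 1/(43 + 3*I) = (43 - 3*I)/1858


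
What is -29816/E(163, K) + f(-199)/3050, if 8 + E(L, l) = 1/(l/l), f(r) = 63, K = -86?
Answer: 90939241/21350 ≈ 4259.5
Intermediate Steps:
E(L, l) = -7 (E(L, l) = -8 + 1/(l/l) = -8 + 1/1 = -8 + 1 = -7)
-29816/E(163, K) + f(-199)/3050 = -29816/(-7) + 63/3050 = -29816*(-1/7) + 63*(1/3050) = 29816/7 + 63/3050 = 90939241/21350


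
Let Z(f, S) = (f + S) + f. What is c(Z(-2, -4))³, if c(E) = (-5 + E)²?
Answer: 4826809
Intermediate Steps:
Z(f, S) = S + 2*f (Z(f, S) = (S + f) + f = S + 2*f)
c(Z(-2, -4))³ = ((-5 + (-4 + 2*(-2)))²)³ = ((-5 + (-4 - 4))²)³ = ((-5 - 8)²)³ = ((-13)²)³ = 169³ = 4826809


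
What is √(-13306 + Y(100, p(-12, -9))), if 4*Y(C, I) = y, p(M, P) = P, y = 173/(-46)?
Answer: 3*I*√12514438/92 ≈ 115.36*I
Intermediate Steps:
y = -173/46 (y = 173*(-1/46) = -173/46 ≈ -3.7609)
Y(C, I) = -173/184 (Y(C, I) = (¼)*(-173/46) = -173/184)
√(-13306 + Y(100, p(-12, -9))) = √(-13306 - 173/184) = √(-2448477/184) = 3*I*√12514438/92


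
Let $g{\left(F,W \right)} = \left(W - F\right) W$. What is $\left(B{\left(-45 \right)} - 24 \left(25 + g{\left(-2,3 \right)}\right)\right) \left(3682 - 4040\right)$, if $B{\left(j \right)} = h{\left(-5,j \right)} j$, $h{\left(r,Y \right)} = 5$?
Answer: $424230$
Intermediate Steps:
$g{\left(F,W \right)} = W \left(W - F\right)$
$B{\left(j \right)} = 5 j$
$\left(B{\left(-45 \right)} - 24 \left(25 + g{\left(-2,3 \right)}\right)\right) \left(3682 - 4040\right) = \left(5 \left(-45\right) - 24 \left(25 + 3 \left(3 - -2\right)\right)\right) \left(3682 - 4040\right) = \left(-225 - 24 \left(25 + 3 \left(3 + 2\right)\right)\right) \left(-358\right) = \left(-225 - 24 \left(25 + 3 \cdot 5\right)\right) \left(-358\right) = \left(-225 - 24 \left(25 + 15\right)\right) \left(-358\right) = \left(-225 - 960\right) \left(-358\right) = \left(-1185\right) \left(-358\right) = 424230$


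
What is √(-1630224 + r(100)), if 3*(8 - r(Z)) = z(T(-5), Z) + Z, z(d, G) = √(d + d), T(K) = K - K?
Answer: 2*I*√3668061/3 ≈ 1276.8*I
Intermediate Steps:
T(K) = 0
z(d, G) = √2*√d (z(d, G) = √(2*d) = √2*√d)
r(Z) = 8 - Z/3 (r(Z) = 8 - (√2*√0 + Z)/3 = 8 - (√2*0 + Z)/3 = 8 - (0 + Z)/3 = 8 - Z/3)
√(-1630224 + r(100)) = √(-1630224 + (8 - ⅓*100)) = √(-1630224 + (8 - 100/3)) = √(-1630224 - 76/3) = √(-4890748/3) = 2*I*√3668061/3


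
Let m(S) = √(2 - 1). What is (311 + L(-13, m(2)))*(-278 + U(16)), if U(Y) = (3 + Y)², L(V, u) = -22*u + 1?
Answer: 24070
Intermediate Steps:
m(S) = 1 (m(S) = √1 = 1)
L(V, u) = 1 - 22*u
(311 + L(-13, m(2)))*(-278 + U(16)) = (311 + (1 - 22*1))*(-278 + (3 + 16)²) = (311 + (1 - 22))*(-278 + 19²) = (311 - 21)*(-278 + 361) = 290*83 = 24070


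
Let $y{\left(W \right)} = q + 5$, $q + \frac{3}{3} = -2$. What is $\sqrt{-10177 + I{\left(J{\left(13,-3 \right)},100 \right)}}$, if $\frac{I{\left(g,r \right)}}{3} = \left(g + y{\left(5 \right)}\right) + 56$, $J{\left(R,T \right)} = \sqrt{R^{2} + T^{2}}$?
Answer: $\sqrt{-10003 + 3 \sqrt{178}} \approx 99.815 i$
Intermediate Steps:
$q = -3$ ($q = -1 - 2 = -3$)
$y{\left(W \right)} = 2$ ($y{\left(W \right)} = -3 + 5 = 2$)
$I{\left(g,r \right)} = 174 + 3 g$ ($I{\left(g,r \right)} = 3 \left(\left(g + 2\right) + 56\right) = 3 \left(\left(2 + g\right) + 56\right) = 3 \left(58 + g\right) = 174 + 3 g$)
$\sqrt{-10177 + I{\left(J{\left(13,-3 \right)},100 \right)}} = \sqrt{-10177 + \left(174 + 3 \sqrt{13^{2} + \left(-3\right)^{2}}\right)} = \sqrt{-10177 + \left(174 + 3 \sqrt{169 + 9}\right)} = \sqrt{-10177 + \left(174 + 3 \sqrt{178}\right)} = \sqrt{-10003 + 3 \sqrt{178}}$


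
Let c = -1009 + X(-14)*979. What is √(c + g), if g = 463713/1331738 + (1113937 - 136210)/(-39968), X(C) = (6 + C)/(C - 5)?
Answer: I*√9922340250787500538161086/126413897912 ≈ 24.918*I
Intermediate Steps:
X(C) = (6 + C)/(-5 + C)
g = -641771259171/26613452192 (g = 463713*(1/1331738) + 977727*(-1/39968) = 463713/1331738 - 977727/39968 = -641771259171/26613452192 ≈ -24.115)
c = -11339/19 (c = -1009 + ((6 - 14)/(-5 - 14))*979 = -1009 + (-8/(-19))*979 = -1009 - 1/19*(-8)*979 = -1009 + (8/19)*979 = -1009 + 7832/19 = -11339/19 ≈ -596.79)
√(c + g) = √(-11339/19 - 641771259171/26613452192) = √(-313963588329337/505655591648) = I*√9922340250787500538161086/126413897912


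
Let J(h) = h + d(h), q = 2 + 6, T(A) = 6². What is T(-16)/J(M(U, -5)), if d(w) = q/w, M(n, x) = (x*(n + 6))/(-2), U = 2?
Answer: 30/17 ≈ 1.7647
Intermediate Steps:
T(A) = 36
q = 8
M(n, x) = -x*(6 + n)/2 (M(n, x) = (x*(6 + n))*(-½) = -x*(6 + n)/2)
d(w) = 8/w
J(h) = h + 8/h
T(-16)/J(M(U, -5)) = 36/(-½*(-5)*(6 + 2) + 8/((-½*(-5)*(6 + 2)))) = 36/(-½*(-5)*8 + 8/((-½*(-5)*8))) = 36/(20 + 8/20) = 36/(20 + 8*(1/20)) = 36/(20 + ⅖) = 36/(102/5) = 36*(5/102) = 30/17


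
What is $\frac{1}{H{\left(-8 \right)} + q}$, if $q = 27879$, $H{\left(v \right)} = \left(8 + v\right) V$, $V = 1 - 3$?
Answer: $\frac{1}{27879} \approx 3.5869 \cdot 10^{-5}$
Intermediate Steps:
$V = -2$ ($V = 1 - 3 = -2$)
$H{\left(v \right)} = -16 - 2 v$ ($H{\left(v \right)} = \left(8 + v\right) \left(-2\right) = -16 - 2 v$)
$\frac{1}{H{\left(-8 \right)} + q} = \frac{1}{\left(-16 - -16\right) + 27879} = \frac{1}{\left(-16 + 16\right) + 27879} = \frac{1}{0 + 27879} = \frac{1}{27879}$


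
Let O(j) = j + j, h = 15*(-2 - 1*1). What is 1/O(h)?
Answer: -1/90 ≈ -0.011111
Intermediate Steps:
h = -45 (h = 15*(-2 - 1) = 15*(-3) = -45)
O(j) = 2*j
1/O(h) = 1/(2*(-45)) = 1/(-90) = -1/90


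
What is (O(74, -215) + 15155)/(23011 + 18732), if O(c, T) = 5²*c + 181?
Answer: 1322/3211 ≈ 0.41171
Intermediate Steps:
O(c, T) = 181 + 25*c (O(c, T) = 25*c + 181 = 181 + 25*c)
(O(74, -215) + 15155)/(23011 + 18732) = ((181 + 25*74) + 15155)/(23011 + 18732) = ((181 + 1850) + 15155)/41743 = (2031 + 15155)*(1/41743) = 17186*(1/41743) = 1322/3211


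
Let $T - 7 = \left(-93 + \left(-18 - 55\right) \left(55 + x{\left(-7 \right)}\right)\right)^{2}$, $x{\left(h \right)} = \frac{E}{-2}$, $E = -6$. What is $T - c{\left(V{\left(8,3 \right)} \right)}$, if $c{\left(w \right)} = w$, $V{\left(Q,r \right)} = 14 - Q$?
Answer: $18722930$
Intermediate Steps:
$x{\left(h \right)} = 3$ ($x{\left(h \right)} = - \frac{6}{-2} = \left(-6\right) \left(- \frac{1}{2}\right) = 3$)
$T = 18722936$ ($T = 7 + \left(-93 + \left(-18 - 55\right) \left(55 + 3\right)\right)^{2} = 7 + \left(-93 - 4234\right)^{2} = 7 + \left(-4327\right)^{2} = 7 + 18722929 = 18722936$)
$T - c{\left(V{\left(8,3 \right)} \right)} = 18722936 - \left(14 - 8\right) = 18722936 - 6 = 18722930$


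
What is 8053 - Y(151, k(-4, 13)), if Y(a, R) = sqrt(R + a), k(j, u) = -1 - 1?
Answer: 8053 - sqrt(149) ≈ 8040.8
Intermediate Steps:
k(j, u) = -2
8053 - Y(151, k(-4, 13)) = 8053 - sqrt(-2 + 151) = 8053 - sqrt(149)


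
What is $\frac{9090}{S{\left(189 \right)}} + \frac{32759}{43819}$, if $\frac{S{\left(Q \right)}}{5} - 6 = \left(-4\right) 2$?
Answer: $- \frac{39798712}{43819} \approx -908.25$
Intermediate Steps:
$S{\left(Q \right)} = -10$ ($S{\left(Q \right)} = 30 + 5 \left(\left(-4\right) 2\right) = 30 + 5 \left(-8\right) = 30 - 40 = -10$)
$\frac{9090}{S{\left(189 \right)}} + \frac{32759}{43819} = \frac{9090}{-10} + \frac{32759}{43819} = 9090 \left(- \frac{1}{10}\right) + 32759 \cdot \frac{1}{43819} = -909 + \frac{32759}{43819} = - \frac{39798712}{43819}$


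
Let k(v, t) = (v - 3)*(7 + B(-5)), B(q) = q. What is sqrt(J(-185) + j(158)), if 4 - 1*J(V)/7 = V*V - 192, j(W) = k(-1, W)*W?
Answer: I*sqrt(239467) ≈ 489.35*I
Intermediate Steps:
k(v, t) = -6 + 2*v (k(v, t) = (v - 3)*(7 - 5) = (-3 + v)*2 = -6 + 2*v)
j(W) = -8*W (j(W) = (-6 + 2*(-1))*W = (-6 - 2)*W = -8*W)
J(V) = 1372 - 7*V**2 (J(V) = 28 - 7*(V*V - 192) = 28 - 7*(V**2 - 192) = 28 - 7*(-192 + V**2) = 28 + (1344 - 7*V**2) = 1372 - 7*V**2)
sqrt(J(-185) + j(158)) = sqrt((1372 - 7*(-185)**2) - 8*158) = sqrt((1372 - 7*34225) - 1264) = sqrt((1372 - 239575) - 1264) = sqrt(-238203 - 1264) = sqrt(-239467) = I*sqrt(239467)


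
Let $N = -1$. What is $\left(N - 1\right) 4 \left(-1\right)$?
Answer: $8$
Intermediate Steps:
$\left(N - 1\right) 4 \left(-1\right) = \left(-1 - 1\right) 4 \left(-1\right) = \left(-2\right) 4 \left(-1\right) = \left(-8\right) \left(-1\right) = 8$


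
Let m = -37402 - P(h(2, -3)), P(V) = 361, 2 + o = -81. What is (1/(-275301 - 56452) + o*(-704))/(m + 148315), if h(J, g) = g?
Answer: 19384991295/36675957656 ≈ 0.52855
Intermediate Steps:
o = -83 (o = -2 - 81 = -83)
m = -37763 (m = -37402 - 1*361 = -37402 - 361 = -37763)
(1/(-275301 - 56452) + o*(-704))/(m + 148315) = (1/(-275301 - 56452) - 83*(-704))/(-37763 + 148315) = (1/(-331753) + 58432)/110552 = (-1/331753 + 58432)*(1/110552) = (19384991295/331753)*(1/110552) = 19384991295/36675957656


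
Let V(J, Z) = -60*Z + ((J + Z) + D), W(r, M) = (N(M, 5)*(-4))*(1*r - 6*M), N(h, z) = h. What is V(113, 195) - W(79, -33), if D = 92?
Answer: -47864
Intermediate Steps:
W(r, M) = -4*M*(r - 6*M) (W(r, M) = (M*(-4))*(1*r - 6*M) = (-4*M)*(r - 6*M) = -4*M*(r - 6*M))
V(J, Z) = 92 + J - 59*Z (V(J, Z) = -60*Z + ((J + Z) + 92) = -60*Z + (92 + J + Z) = 92 + J - 59*Z)
V(113, 195) - W(79, -33) = (92 + 113 - 59*195) - 4*(-33)*(-1*79 + 6*(-33)) = (92 + 113 - 11505) - 4*(-33)*(-79 - 198) = -11300 - 4*(-33)*(-277) = -11300 - 1*36564 = -11300 - 36564 = -47864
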